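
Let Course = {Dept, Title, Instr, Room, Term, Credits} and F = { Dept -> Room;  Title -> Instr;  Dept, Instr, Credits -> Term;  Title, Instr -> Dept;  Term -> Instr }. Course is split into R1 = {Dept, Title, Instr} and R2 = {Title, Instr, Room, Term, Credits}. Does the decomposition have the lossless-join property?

Yes

Common attributes: R1 ∩ R2 = {Title, Instr}.
Closure of {Title, Instr}: Title, Instr → Dept applies, adding Dept; Dept → Room applies, adding Room. So (Title, Instr)⁺ = {Dept, Title, Instr, Room}.
This closure contains every attribute of R1, so R1 ∩ R2 → R1. The join is lossless.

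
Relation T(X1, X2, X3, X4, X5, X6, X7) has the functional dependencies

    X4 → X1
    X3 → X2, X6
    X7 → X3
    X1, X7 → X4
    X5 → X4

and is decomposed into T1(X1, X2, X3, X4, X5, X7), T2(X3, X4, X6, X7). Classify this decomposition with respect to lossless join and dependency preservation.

Lossless test: (X3, X4, X7)⁺ = {X1, X2, X3, X4, X6, X7}, which contains all of one fragment — lossless.
Dependency preservation: X3 → X2, X6 is not contained in any single fragment, but the restricted closure of its left-hand side across the fragments still reaches the right-hand side; the remaining FDs each lie inside some fragment. All dependencies are preserved.

lossless and dependency-preserving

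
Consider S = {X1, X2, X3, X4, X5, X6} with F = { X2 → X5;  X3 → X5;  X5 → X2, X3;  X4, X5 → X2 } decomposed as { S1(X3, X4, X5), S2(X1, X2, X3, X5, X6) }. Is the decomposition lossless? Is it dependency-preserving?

lossy but dependency-preserving

Lossless test: (X3, X5)⁺ = {X2, X3, X5}, which is a superkey of neither fragment — lossy.
Dependency preservation: X4, X5 → X2 is not contained in any single fragment, but the restricted closure of its left-hand side across the fragments still reaches the right-hand side; the remaining FDs each lie inside some fragment. All dependencies are preserved.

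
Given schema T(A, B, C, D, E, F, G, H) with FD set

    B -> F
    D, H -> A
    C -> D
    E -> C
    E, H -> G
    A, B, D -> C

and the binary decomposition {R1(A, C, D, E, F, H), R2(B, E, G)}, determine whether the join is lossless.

Common attributes: R1 ∩ R2 = {E}.
Closure of {E}: E → C applies, adding C; C → D applies, adding D. So (E)⁺ = {C, D, E}.
The closure contains neither all of R1 = {A, C, D, E, F, H} nor all of R2 = {B, E, G}, so the common attributes are not a superkey of either fragment. The join is lossy.

No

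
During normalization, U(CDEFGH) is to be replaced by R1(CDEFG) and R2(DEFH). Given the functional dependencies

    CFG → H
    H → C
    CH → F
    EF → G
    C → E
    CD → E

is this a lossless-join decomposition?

No

Common attributes: R1 ∩ R2 = {DEF}.
Closure of {DEF}: EF → G applies, adding G. So (DEF)⁺ = {DEFG}.
The closure contains neither all of R1 = {CDEFG} nor all of R2 = {DEFH}, so the common attributes are not a superkey of either fragment. The join is lossy.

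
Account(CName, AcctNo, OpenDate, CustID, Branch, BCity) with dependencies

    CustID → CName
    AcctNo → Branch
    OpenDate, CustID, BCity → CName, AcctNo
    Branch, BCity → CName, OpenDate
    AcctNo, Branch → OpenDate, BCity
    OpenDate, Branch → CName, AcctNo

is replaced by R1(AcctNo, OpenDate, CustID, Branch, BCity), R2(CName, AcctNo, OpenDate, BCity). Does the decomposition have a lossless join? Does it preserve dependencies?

Lossless test: (AcctNo, OpenDate, BCity)⁺ = {CName, AcctNo, OpenDate, Branch, BCity}, which contains all of one fragment — lossless.
Dependency preservation: the restricted closure of {CustID} across the fragments never reaches {CName}, so CustID → CName cannot be enforced without a join — not preserved.

lossless but not dependency-preserving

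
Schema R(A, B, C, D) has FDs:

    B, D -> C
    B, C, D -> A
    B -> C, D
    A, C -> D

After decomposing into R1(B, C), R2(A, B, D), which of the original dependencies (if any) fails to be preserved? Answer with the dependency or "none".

A, C -> D

Check A, C → D: no single fragment contains all of {A, C, D}, and the restricted closure of {A, C} across the fragments never reaches {D}.
B, D → C is preserved.
B, C, D → A is preserved.
B → C, D is preserved.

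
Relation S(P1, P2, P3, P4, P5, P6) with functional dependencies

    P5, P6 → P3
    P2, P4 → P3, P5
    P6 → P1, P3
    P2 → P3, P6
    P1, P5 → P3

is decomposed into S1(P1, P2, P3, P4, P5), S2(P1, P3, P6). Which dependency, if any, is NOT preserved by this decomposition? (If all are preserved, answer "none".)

P2 → P3, P6

Check P2 → P3, P6: no single fragment contains all of {P2, P3, P6}, and the restricted closure of {P2} across the fragments never reaches {P3, P6}.
P5, P6 → P3 is preserved.
P2, P4 → P3, P5 is preserved.
P6 → P1, P3 is preserved.
P1, P5 → P3 is preserved.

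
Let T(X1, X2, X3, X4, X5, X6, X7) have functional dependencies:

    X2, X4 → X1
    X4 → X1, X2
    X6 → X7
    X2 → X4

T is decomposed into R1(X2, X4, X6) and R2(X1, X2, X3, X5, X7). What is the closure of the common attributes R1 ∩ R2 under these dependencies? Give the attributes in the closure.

R1 ∩ R2 = {X2}.
X2 → X4 applies, adding X4
X2, X4 → X1 applies, adding X1
Closure: {X1, X2, X4}.

X1, X2, X4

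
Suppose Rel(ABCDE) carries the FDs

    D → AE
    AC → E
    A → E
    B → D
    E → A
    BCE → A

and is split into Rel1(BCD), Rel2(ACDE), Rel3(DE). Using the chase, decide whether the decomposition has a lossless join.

Yes

Chase test. Columns are ABCDE; row i has aⱼ where attribute j ∈ Reli, else bᵢⱼ.
Initial tableau (one row per fragment):
  row 1: b11 a2 a3 a4 b15
  row 2: a1 b22 a3 a4 a5
  row 3: b31 b32 b33 a4 a5
Rows 1 and 2 agree on D; apply D→AE and equate their AE entries.
Rows 1 and 3 agree on D; apply D→AE and equate their AE entries.
Row 1 is now all distinguished symbols — the join is lossless.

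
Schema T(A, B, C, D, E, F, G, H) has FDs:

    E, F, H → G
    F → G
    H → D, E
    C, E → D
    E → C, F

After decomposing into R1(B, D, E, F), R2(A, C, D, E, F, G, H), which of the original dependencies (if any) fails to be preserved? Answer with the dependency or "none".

E, F, H → G lies within R2.
F → G lies within R2.
H → D, E lies within R2.
C, E → D lies within R2.
E → C, F lies within R2.
Every dependency is enforceable on the fragments, so the decomposition is dependency-preserving.

none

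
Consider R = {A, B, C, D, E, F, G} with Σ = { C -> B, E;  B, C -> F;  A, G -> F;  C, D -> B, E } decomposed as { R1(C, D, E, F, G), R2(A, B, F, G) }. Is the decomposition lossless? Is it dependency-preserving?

lossy and not dependency-preserving

Lossless test: (F, G)⁺ = {F, G}, which is a superkey of neither fragment — lossy.
Dependency preservation: the restricted closure of {C} across the fragments never reaches {B, E}, so C → B, E cannot be enforced without a join — not preserved.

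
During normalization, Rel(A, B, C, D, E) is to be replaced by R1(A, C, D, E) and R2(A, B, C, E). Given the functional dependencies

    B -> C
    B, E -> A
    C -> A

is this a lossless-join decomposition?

Common attributes: R1 ∩ R2 = {A, C, E}.
No dependency enlarges {A, C, E}, so (A, C, E)⁺ = {A, C, E}.
The closure contains neither all of R1 = {A, C, D, E} nor all of R2 = {A, B, C, E}, so the common attributes are not a superkey of either fragment. The join is lossy.

No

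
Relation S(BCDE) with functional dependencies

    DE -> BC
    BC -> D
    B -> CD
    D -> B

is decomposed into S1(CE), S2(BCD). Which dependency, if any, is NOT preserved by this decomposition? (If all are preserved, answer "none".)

DE → BC: restricted closure across fragments reaches BC.
BC → D lies within S2.
B → CD lies within S2.
D → B lies within S2.
Every dependency is enforceable on the fragments, so the decomposition is dependency-preserving.

none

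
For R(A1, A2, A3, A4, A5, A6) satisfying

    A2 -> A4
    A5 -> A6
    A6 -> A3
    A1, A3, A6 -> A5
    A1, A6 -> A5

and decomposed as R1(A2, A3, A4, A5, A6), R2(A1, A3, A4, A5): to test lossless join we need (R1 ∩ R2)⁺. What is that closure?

A3, A4, A5, A6

R1 ∩ R2 = {A3, A4, A5}.
A5 → A6 applies, adding A6
Closure: {A3, A4, A5, A6}.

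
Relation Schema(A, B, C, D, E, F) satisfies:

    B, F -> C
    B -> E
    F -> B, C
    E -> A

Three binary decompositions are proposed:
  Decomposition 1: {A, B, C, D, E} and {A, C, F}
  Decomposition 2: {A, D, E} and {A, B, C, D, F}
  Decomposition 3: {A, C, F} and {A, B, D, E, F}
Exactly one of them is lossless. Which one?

Decomposition 1: common = {A, C}, closure = {A, C} → lossy.
Decomposition 2: common = {A, D}, closure = {A, D} → lossy.
Decomposition 3: common = {A, F}, closure = {A, B, C, E, F} → lossless.

Decomposition 3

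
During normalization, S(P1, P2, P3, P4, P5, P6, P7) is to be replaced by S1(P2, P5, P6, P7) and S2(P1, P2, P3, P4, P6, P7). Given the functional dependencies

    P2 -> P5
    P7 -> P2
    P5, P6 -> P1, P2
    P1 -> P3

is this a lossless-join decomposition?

Yes

Common attributes: S1 ∩ S2 = {P2, P6, P7}.
Closure of {P2, P6, P7}: P2 → P5 applies, adding P5; P5, P6 → P1, P2 applies, adding P1; P1 → P3 applies, adding P3. So (P2, P6, P7)⁺ = {P1, P2, P3, P5, P6, P7}.
This closure contains every attribute of S1, so S1 ∩ S2 → S1. The join is lossless.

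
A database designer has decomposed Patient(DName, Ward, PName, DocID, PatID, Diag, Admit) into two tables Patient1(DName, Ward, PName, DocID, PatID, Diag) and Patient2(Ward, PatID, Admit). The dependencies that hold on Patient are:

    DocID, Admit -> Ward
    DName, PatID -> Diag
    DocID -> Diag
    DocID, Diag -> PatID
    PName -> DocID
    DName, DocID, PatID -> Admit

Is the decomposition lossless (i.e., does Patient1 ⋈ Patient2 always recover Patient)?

No

Common attributes: Patient1 ∩ Patient2 = {Ward, PatID}.
No dependency enlarges {Ward, PatID}, so (Ward, PatID)⁺ = {Ward, PatID}.
The closure contains neither all of Patient1 = {DName, Ward, PName, DocID, PatID, Diag} nor all of Patient2 = {Ward, PatID, Admit}, so the common attributes are not a superkey of either fragment. The join is lossy.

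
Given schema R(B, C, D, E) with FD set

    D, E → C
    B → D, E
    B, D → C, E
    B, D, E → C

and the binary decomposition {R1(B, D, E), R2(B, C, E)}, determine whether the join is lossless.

Yes

Common attributes: R1 ∩ R2 = {B, E}.
Closure of {B, E}: B → D, E applies, adding D; B, D → C, E applies, adding C. So (B, E)⁺ = {B, C, D, E}.
This closure contains every attribute of R1, so R1 ∩ R2 → R1. The join is lossless.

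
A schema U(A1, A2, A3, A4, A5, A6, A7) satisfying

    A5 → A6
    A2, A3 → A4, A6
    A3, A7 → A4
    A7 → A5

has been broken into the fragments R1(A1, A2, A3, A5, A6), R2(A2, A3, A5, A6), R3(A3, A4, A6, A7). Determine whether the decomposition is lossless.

No

Chase test. Columns are A1, A2, A3, A4, A5, A6, A7; row i has aⱼ where attribute j ∈ Ri, else bᵢⱼ.
Initial tableau (one row per fragment):
  row 1: a1 a2 a3 b14 a5 a6 b17
  row 2: b21 a2 a3 b24 a5 a6 b27
  row 3: b31 b32 a3 a4 b35 a6 a7
Rows 1 and 2 agree on A2, A3; apply A2, A3→A4, A6 and equate their A4, A6 entries.
No row becomes fully distinguished — the join is lossy.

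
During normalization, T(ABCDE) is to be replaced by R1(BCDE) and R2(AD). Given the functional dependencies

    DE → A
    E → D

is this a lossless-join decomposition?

No

Common attributes: R1 ∩ R2 = {D}.
No dependency enlarges {D}, so (D)⁺ = {D}.
The closure contains neither all of R1 = {BCDE} nor all of R2 = {AD}, so the common attributes are not a superkey of either fragment. The join is lossy.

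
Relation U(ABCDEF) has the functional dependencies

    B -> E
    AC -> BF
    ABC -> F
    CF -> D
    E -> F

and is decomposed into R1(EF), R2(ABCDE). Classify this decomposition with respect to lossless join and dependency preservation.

lossless but not dependency-preserving

Lossless test: (E)⁺ = {EF}, which contains all of one fragment — lossless.
Dependency preservation: the restricted closure of {CF} across the fragments never reaches {D}, so CF → D cannot be enforced without a join — not preserved.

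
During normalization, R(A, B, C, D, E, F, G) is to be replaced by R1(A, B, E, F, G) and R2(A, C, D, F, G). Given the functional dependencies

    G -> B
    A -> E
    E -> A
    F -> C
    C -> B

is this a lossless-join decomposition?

Yes

Common attributes: R1 ∩ R2 = {A, F, G}.
Closure of {A, F, G}: G → B applies, adding B; A → E applies, adding E; F → C applies, adding C. So (A, F, G)⁺ = {A, B, C, E, F, G}.
This closure contains every attribute of R1, so R1 ∩ R2 → R1. The join is lossless.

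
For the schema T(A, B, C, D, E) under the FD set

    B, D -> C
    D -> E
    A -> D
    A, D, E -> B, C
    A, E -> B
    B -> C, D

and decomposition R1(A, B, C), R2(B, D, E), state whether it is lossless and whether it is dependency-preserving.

Lossless test: (B)⁺ = {B, C, D, E}, which contains all of one fragment — lossless.
Dependency preservation: B, D → C; A → D; A, D, E → B, C; A, E → B; B → C, D are not contained in any single fragment, but the restricted closure of each left-hand side across the fragments still reaches the right-hand side; the remaining FDs each lie inside some fragment. All dependencies are preserved.

lossless and dependency-preserving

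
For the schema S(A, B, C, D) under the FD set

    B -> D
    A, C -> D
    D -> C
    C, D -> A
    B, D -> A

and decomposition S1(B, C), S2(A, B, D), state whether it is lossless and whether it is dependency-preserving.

Lossless test: (B)⁺ = {A, B, C, D}, which contains all of one fragment — lossless.
Dependency preservation: the restricted closure of {A, C} across the fragments never reaches {D}, so A, C → D cannot be enforced without a join — not preserved.

lossless but not dependency-preserving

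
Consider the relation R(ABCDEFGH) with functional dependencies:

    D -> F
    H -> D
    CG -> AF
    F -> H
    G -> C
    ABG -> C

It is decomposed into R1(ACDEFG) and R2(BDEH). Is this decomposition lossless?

Common attributes: R1 ∩ R2 = {DE}.
Closure of {DE}: D → F applies, adding F; F → H applies, adding H. So (DE)⁺ = {DEFH}.
The closure contains neither all of R1 = {ACDEFG} nor all of R2 = {BDEH}, so the common attributes are not a superkey of either fragment. The join is lossy.

No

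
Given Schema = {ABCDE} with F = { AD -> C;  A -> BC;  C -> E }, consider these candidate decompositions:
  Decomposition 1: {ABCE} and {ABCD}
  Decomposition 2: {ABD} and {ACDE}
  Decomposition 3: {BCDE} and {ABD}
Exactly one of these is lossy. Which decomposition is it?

Decomposition 1: common = {ABC}, closure = {ABCE} → lossless.
Decomposition 2: common = {AD}, closure = {ABCDE} → lossless.
Decomposition 3: common = {BD}, closure = {BD} → lossy.

Decomposition 3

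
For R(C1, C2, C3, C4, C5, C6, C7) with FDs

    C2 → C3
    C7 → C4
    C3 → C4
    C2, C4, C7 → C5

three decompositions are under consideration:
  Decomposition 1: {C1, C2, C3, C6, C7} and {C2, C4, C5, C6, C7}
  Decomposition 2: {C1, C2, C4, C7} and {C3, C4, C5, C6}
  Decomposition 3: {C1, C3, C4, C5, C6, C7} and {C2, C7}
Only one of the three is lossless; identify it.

Decomposition 1

Decomposition 1: common = {C2, C6, C7}, closure = {C2, C3, C4, C5, C6, C7} → lossless.
Decomposition 2: common = {C4}, closure = {C4} → lossy.
Decomposition 3: common = {C7}, closure = {C4, C7} → lossy.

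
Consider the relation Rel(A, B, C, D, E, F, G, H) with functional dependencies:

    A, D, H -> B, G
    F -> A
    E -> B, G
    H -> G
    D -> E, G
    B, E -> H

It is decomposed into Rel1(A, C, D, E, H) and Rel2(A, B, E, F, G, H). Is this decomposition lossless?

Common attributes: Rel1 ∩ Rel2 = {A, E, H}.
Closure of {A, E, H}: E → B, G applies, adding B, G. So (A, E, H)⁺ = {A, B, E, G, H}.
The closure contains neither all of Rel1 = {A, C, D, E, H} nor all of Rel2 = {A, B, E, F, G, H}, so the common attributes are not a superkey of either fragment. The join is lossy.

No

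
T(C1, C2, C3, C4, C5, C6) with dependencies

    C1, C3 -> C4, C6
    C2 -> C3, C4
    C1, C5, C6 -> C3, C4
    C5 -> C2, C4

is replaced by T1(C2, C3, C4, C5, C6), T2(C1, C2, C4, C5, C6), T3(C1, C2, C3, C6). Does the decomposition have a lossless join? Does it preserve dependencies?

Lossless test (chase): Rows 1 and 2 agree on C2; apply C2→C3, C4 and equate their C3, C4 entries. Rows 1 and 3 agree on C2; apply C2→C3, C4 and equate their C3, C4 entries. Row 2 is now all distinguished symbols — the join is lossless.
Dependency preservation: the restricted closure of {C1, C3} across the fragments never reaches {C4, C6}, so C1, C3 → C4, C6 cannot be enforced without a join — not preserved.

lossless but not dependency-preserving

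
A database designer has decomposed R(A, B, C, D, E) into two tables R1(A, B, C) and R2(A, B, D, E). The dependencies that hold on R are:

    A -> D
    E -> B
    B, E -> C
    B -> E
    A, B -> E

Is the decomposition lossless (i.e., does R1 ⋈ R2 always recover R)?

Common attributes: R1 ∩ R2 = {A, B}.
Closure of {A, B}: A → D applies, adding D; B → E applies, adding E; B, E → C applies, adding C. So (A, B)⁺ = {A, B, C, D, E}.
This closure contains every attribute of R1, so R1 ∩ R2 → R1. The join is lossless.

Yes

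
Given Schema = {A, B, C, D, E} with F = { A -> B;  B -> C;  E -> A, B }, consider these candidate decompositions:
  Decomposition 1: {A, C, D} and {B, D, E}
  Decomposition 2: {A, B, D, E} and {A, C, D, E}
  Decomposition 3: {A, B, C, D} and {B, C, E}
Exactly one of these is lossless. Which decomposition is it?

Decomposition 1: common = {D}, closure = {D} → lossy.
Decomposition 2: common = {A, D, E}, closure = {A, B, C, D, E} → lossless.
Decomposition 3: common = {B, C}, closure = {B, C} → lossy.

Decomposition 2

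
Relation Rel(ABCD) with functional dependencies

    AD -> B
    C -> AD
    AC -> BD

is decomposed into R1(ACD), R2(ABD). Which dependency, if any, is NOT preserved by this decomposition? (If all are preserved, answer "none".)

AD → B lies within R2.
C → AD lies within R1.
AC → BD: restricted closure across fragments reaches BD.
Every dependency is enforceable on the fragments, so the decomposition is dependency-preserving.

none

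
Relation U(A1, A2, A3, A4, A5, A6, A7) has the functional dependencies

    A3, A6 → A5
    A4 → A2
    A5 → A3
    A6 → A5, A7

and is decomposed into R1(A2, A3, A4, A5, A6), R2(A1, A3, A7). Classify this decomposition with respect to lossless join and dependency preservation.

lossy and not dependency-preserving

Lossless test: (A3)⁺ = {A3}, which is a superkey of neither fragment — lossy.
Dependency preservation: the restricted closure of {A6} across the fragments never reaches {A5, A7}, so A6 → A5, A7 cannot be enforced without a join — not preserved.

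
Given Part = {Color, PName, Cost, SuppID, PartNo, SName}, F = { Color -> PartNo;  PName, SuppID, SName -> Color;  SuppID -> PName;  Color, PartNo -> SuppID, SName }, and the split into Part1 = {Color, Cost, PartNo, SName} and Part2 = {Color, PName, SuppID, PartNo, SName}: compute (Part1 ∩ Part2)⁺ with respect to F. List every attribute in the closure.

Color, PName, SuppID, PartNo, SName

Part1 ∩ Part2 = {Color, PartNo, SName}.
Color, PartNo → SuppID, SName applies, adding SuppID
SuppID → PName applies, adding PName
Closure: {Color, PName, SuppID, PartNo, SName}.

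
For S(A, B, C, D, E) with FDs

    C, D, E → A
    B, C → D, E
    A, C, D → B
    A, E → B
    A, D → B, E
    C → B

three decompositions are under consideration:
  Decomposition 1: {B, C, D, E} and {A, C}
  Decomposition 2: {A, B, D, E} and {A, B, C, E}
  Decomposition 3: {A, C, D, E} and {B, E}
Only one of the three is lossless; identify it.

Decomposition 1: common = {C}, closure = {A, B, C, D, E} → lossless.
Decomposition 2: common = {A, B, E}, closure = {A, B, E} → lossy.
Decomposition 3: common = {E}, closure = {E} → lossy.

Decomposition 1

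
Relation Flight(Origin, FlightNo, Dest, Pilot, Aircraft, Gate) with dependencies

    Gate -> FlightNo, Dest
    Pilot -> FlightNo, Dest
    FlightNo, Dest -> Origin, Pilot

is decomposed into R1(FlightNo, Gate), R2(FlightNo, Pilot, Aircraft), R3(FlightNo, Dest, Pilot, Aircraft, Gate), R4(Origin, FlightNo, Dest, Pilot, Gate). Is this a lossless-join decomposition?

Yes

Chase test. Columns are Origin, FlightNo, Dest, Pilot, Aircraft, Gate; row i has aⱼ where attribute j ∈ Ri, else bᵢⱼ.
Initial tableau (one row per fragment):
  row 1: b11 a2 b13 b14 b15 a6
  row 2: b21 a2 b23 a4 a5 b26
  row 3: b31 a2 a3 a4 a5 a6
  row 4: a1 a2 a3 a4 b45 a6
Rows 1 and 3 agree on Gate; apply Gate→FlightNo, Dest and equate their FlightNo, Dest entries.
Rows 2 and 3 agree on Pilot; apply Pilot→FlightNo, Dest and equate their FlightNo, Dest entries.
Rows 1 and 2 agree on FlightNo, Dest; apply FlightNo, Dest→Origin, Pilot and equate their Origin, Pilot entries.
Rows 1 and 3 agree on FlightNo, Dest; apply FlightNo, Dest→Origin, Pilot and equate their Origin, Pilot entries.
Rows 1 and 4 agree on FlightNo, Dest; apply FlightNo, Dest→Origin, Pilot and equate their Origin, Pilot entries.
Row 3 is now all distinguished symbols — the join is lossless.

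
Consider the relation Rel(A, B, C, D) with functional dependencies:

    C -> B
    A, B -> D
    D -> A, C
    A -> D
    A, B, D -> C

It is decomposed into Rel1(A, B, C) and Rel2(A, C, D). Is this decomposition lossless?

Common attributes: Rel1 ∩ Rel2 = {A, C}.
Closure of {A, C}: C → B applies, adding B; A, B → D applies, adding D. So (A, C)⁺ = {A, B, C, D}.
This closure contains every attribute of Rel1, so Rel1 ∩ Rel2 → Rel1. The join is lossless.

Yes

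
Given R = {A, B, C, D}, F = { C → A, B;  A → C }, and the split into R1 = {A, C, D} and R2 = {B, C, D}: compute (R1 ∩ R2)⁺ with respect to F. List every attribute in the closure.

R1 ∩ R2 = {C, D}.
C → A, B applies, adding A, B
Closure: {A, B, C, D}.

A, B, C, D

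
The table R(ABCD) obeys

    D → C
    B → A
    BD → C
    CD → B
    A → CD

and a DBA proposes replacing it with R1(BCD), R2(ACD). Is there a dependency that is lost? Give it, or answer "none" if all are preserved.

D → C lies within R1.
B → A: restricted closure across fragments reaches A.
BD → C lies within R1.
CD → B lies within R1.
A → CD lies within R2.
Every dependency is enforceable on the fragments, so the decomposition is dependency-preserving.

none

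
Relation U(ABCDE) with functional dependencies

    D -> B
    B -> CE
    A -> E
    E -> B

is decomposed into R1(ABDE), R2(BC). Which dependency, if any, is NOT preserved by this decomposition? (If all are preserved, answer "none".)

none

D → B lies within R1.
B → CE: restricted closure across fragments reaches CE.
A → E lies within R1.
E → B lies within R1.
Every dependency is enforceable on the fragments, so the decomposition is dependency-preserving.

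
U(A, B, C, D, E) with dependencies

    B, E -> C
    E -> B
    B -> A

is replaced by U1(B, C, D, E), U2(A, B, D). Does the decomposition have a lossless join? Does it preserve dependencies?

Lossless test: (B, D)⁺ = {A, B, D}, which contains all of one fragment — lossless.
Dependency preservation: every FD's attributes lie within a single fragment, so each can be enforced locally — preserved.

lossless and dependency-preserving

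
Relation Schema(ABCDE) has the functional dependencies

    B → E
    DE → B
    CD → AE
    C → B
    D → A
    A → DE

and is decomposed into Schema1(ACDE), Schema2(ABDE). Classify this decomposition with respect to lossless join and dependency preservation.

lossless but not dependency-preserving

Lossless test: (ADE)⁺ = {ABDE}, which contains all of one fragment — lossless.
Dependency preservation: the restricted closure of {C} across the fragments never reaches {B}, so C → B cannot be enforced without a join — not preserved.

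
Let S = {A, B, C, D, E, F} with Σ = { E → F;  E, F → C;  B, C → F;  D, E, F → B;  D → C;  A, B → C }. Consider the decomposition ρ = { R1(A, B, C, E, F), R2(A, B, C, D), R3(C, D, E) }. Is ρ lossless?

No

Chase test. Columns are A, B, C, D, E, F; row i has aⱼ where attribute j ∈ Ri, else bᵢⱼ.
Initial tableau (one row per fragment):
  row 1: a1 a2 a3 b14 a5 a6
  row 2: a1 a2 a3 a4 b25 b26
  row 3: b31 b32 a3 a4 a5 b36
Rows 1 and 3 agree on E; apply E→F and equate their F entries.
Rows 1 and 2 agree on B, C; apply B, C→F and equate their F entries.
No row becomes fully distinguished — the join is lossy.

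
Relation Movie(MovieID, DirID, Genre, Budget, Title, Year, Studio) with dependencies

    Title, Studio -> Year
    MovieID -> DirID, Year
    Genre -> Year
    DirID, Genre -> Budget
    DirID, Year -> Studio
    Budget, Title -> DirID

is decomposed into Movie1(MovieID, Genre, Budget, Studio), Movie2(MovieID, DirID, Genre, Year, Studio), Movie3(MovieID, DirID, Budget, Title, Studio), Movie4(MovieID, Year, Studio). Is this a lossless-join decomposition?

No

Chase test. Columns are MovieID, DirID, Genre, Budget, Title, Year, Studio; row i has aⱼ where attribute j ∈ Moviei, else bᵢⱼ.
Initial tableau (one row per fragment):
  row 1: a1 b12 a3 a4 b15 b16 a7
  row 2: a1 a2 a3 b24 b25 a6 a7
  row 3: a1 a2 b33 a4 a5 b36 a7
  row 4: a1 b42 b43 b44 b45 a6 a7
Rows 1 and 2 agree on MovieID; apply MovieID→DirID, Year and equate their DirID, Year entries.
Rows 1 and 3 agree on MovieID; apply MovieID→DirID, Year and equate their DirID, Year entries.
Rows 1 and 4 agree on MovieID; apply MovieID→DirID, Year and equate their DirID, Year entries.
Rows 1 and 2 agree on DirID, Genre; apply DirID, Genre→Budget and equate their Budget entries.
No row becomes fully distinguished — the join is lossy.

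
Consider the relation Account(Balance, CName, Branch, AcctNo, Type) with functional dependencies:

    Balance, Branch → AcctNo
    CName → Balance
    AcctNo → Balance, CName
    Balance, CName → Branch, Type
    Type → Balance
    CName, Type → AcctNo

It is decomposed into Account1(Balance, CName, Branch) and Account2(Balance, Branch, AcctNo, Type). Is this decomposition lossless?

Common attributes: Account1 ∩ Account2 = {Balance, Branch}.
Closure of {Balance, Branch}: Balance, Branch → AcctNo applies, adding AcctNo; AcctNo → Balance, CName applies, adding CName; Balance, CName → Branch, Type applies, adding Type. So (Balance, Branch)⁺ = {Balance, CName, Branch, AcctNo, Type}.
This closure contains every attribute of Account1, so Account1 ∩ Account2 → Account1. The join is lossless.

Yes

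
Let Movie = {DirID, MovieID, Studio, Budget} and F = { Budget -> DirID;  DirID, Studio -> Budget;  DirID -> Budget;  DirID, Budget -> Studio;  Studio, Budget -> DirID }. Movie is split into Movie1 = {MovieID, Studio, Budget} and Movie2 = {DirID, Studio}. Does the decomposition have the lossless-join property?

Common attributes: Movie1 ∩ Movie2 = {Studio}.
No dependency enlarges {Studio}, so (Studio)⁺ = {Studio}.
The closure contains neither all of Movie1 = {MovieID, Studio, Budget} nor all of Movie2 = {DirID, Studio}, so the common attributes are not a superkey of either fragment. The join is lossy.

No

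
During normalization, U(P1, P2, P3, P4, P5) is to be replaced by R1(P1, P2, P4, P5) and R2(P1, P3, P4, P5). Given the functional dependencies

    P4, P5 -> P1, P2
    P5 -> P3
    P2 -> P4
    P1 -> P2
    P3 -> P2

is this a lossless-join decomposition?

Yes

Common attributes: R1 ∩ R2 = {P1, P4, P5}.
Closure of {P1, P4, P5}: P4, P5 → P1, P2 applies, adding P2; P5 → P3 applies, adding P3. So (P1, P4, P5)⁺ = {P1, P2, P3, P4, P5}.
This closure contains every attribute of R1, so R1 ∩ R2 → R1. The join is lossless.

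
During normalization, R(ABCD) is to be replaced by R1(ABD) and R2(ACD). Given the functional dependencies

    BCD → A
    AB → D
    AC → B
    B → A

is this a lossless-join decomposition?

No

Common attributes: R1 ∩ R2 = {AD}.
No dependency enlarges {AD}, so (AD)⁺ = {AD}.
The closure contains neither all of R1 = {ABD} nor all of R2 = {ACD}, so the common attributes are not a superkey of either fragment. The join is lossy.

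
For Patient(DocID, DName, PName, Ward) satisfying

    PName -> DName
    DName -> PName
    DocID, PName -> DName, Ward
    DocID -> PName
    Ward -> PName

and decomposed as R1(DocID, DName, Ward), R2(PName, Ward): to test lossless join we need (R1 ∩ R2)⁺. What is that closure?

DName, PName, Ward

R1 ∩ R2 = {Ward}.
Ward → PName applies, adding PName
PName → DName applies, adding DName
Closure: {DName, PName, Ward}.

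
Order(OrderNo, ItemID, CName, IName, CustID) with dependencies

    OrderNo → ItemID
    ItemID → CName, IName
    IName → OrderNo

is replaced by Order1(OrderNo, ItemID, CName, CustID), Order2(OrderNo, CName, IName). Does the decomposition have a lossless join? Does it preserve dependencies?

lossless and dependency-preserving

Lossless test: (OrderNo, CName)⁺ = {OrderNo, ItemID, CName, IName}, which contains all of one fragment — lossless.
Dependency preservation: ItemID → CName, IName is not contained in any single fragment, but the restricted closure of its left-hand side across the fragments still reaches the right-hand side; the remaining FDs each lie inside some fragment. All dependencies are preserved.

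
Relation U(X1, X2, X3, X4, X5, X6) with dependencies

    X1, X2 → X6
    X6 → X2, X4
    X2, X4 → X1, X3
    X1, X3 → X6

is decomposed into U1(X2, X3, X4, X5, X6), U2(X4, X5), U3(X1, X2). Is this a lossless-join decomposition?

Chase test. Columns are X1, X2, X3, X4, X5, X6; row i has aⱼ where attribute j ∈ Ui, else bᵢⱼ.
Initial tableau (one row per fragment):
  row 1: b11 a2 a3 a4 a5 a6
  row 2: b21 b22 b23 a4 a5 b26
  row 3: a1 a2 b33 b34 b35 b36
No row becomes fully distinguished — the join is lossy.

No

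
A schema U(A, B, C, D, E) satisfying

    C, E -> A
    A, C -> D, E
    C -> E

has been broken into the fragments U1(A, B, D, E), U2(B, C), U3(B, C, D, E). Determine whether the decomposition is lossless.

Chase test. Columns are A, B, C, D, E; row i has aⱼ where attribute j ∈ Ui, else bᵢⱼ.
Initial tableau (one row per fragment):
  row 1: a1 a2 b13 a4 a5
  row 2: b21 a2 a3 b24 b25
  row 3: b31 a2 a3 a4 a5
Rows 2 and 3 agree on C; apply C→E and equate their E entries.
Rows 2 and 3 agree on C, E; apply C, E→A and equate their A entries.
Rows 2 and 3 agree on A, C; apply A, C→D, E and equate their D, E entries.
No row becomes fully distinguished — the join is lossy.

No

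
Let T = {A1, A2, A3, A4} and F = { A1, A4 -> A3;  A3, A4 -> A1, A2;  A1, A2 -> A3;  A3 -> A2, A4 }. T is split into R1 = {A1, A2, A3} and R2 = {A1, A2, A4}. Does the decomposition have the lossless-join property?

Yes

Common attributes: R1 ∩ R2 = {A1, A2}.
Closure of {A1, A2}: A1, A2 → A3 applies, adding A3; A3 → A2, A4 applies, adding A4. So (A1, A2)⁺ = {A1, A2, A3, A4}.
This closure contains every attribute of R1, so R1 ∩ R2 → R1. The join is lossless.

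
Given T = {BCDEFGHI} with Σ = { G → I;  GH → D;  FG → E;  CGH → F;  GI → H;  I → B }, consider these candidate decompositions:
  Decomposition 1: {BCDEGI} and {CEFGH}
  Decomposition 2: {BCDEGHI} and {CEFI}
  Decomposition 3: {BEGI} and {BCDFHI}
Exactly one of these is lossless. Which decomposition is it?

Decomposition 1: common = {CEG}, closure = {BCDEFGHI} → lossless.
Decomposition 2: common = {CEI}, closure = {BCEI} → lossy.
Decomposition 3: common = {BI}, closure = {BI} → lossy.

Decomposition 1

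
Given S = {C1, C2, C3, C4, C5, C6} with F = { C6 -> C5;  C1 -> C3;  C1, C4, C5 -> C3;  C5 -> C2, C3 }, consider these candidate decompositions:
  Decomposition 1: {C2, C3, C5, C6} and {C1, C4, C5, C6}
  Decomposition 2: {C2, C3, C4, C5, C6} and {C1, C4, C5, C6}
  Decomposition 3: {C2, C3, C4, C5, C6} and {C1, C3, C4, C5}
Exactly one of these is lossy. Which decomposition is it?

Decomposition 1: common = {C5, C6}, closure = {C2, C3, C5, C6} → lossless.
Decomposition 2: common = {C4, C5, C6}, closure = {C2, C3, C4, C5, C6} → lossless.
Decomposition 3: common = {C3, C4, C5}, closure = {C2, C3, C4, C5} → lossy.

Decomposition 3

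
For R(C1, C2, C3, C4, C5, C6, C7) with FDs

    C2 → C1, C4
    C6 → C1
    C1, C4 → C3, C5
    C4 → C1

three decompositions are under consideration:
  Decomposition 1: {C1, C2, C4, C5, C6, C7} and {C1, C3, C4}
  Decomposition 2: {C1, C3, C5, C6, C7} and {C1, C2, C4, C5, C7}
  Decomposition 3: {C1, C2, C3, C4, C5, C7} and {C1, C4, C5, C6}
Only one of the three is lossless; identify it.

Decomposition 1: common = {C1, C4}, closure = {C1, C3, C4, C5} → lossless.
Decomposition 2: common = {C1, C5, C7}, closure = {C1, C5, C7} → lossy.
Decomposition 3: common = {C1, C4, C5}, closure = {C1, C3, C4, C5} → lossy.

Decomposition 1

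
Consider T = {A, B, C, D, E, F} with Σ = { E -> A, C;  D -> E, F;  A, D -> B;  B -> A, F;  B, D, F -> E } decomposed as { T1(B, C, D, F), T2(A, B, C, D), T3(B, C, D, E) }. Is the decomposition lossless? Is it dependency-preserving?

lossless but not dependency-preserving

Lossless test (chase): Rows 1 and 2 agree on D; apply D→E, F and equate their E, F entries. Rows 1 and 3 agree on D; apply D→E, F and equate their E, F entries. Rows 1 and 2 agree on B; apply B→A, F and equate their A, F entries. Rows 1 and 3 agree on B; apply B→A, F and equate their A, F entries. Row 1 is now all distinguished symbols — the join is lossless.
Dependency preservation: the restricted closure of {E} across the fragments never reaches {A, C}, so E → A, C cannot be enforced without a join — not preserved.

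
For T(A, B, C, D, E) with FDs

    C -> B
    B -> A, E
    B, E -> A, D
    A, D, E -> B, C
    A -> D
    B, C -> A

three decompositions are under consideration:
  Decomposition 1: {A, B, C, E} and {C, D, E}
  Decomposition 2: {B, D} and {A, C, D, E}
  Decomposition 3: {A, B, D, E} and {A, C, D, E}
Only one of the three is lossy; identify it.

Decomposition 1: common = {C, E}, closure = {A, B, C, D, E} → lossless.
Decomposition 2: common = {D}, closure = {D} → lossy.
Decomposition 3: common = {A, D, E}, closure = {A, B, C, D, E} → lossless.

Decomposition 2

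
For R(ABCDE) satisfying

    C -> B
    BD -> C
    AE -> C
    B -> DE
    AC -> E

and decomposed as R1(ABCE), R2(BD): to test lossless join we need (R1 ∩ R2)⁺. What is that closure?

R1 ∩ R2 = {B}.
B → DE applies, adding DE
BD → C applies, adding C
Closure: {BCDE}.

BCDE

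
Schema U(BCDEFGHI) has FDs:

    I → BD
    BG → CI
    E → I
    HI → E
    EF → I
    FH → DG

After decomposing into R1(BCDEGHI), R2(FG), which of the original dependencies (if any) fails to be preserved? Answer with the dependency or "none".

Check FH → DG: no single fragment contains all of {DFGH}, and the restricted closure of {FH} across the fragments never reaches {DG}.
I → BD is preserved.
BG → CI is preserved.
E → I is preserved.
HI → E is preserved.
EF → I is preserved.

FH → DG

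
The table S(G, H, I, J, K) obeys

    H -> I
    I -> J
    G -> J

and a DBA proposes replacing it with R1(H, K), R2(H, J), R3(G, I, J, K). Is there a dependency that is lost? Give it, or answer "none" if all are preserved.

Check H → I: no single fragment contains all of {H, I}, and the restricted closure of {H} across the fragments never reaches {I}.
I → J is preserved.
G → J is preserved.

H -> I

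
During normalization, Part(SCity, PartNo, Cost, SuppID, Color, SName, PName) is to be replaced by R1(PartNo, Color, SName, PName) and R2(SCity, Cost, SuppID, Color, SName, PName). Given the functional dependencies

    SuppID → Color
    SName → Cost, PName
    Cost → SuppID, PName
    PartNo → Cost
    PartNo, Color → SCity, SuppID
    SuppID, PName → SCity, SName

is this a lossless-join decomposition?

Common attributes: R1 ∩ R2 = {Color, SName, PName}.
Closure of {Color, SName, PName}: SName → Cost, PName applies, adding Cost; Cost → SuppID, PName applies, adding SuppID; SuppID, PName → SCity, SName applies, adding SCity. So (Color, SName, PName)⁺ = {SCity, Cost, SuppID, Color, SName, PName}.
This closure contains every attribute of R2, so R1 ∩ R2 → R2. The join is lossless.

Yes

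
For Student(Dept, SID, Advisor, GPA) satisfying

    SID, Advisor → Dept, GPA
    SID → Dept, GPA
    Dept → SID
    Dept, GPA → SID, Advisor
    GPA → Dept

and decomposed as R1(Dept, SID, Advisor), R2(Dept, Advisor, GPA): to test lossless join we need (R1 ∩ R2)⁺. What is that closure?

R1 ∩ R2 = {Dept, Advisor}.
Dept → SID applies, adding SID
SID, Advisor → Dept, GPA applies, adding GPA
Closure: {Dept, SID, Advisor, GPA}.

Dept, SID, Advisor, GPA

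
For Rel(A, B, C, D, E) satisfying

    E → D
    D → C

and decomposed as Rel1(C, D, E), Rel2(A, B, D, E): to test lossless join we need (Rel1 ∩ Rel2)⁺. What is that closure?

C, D, E

Rel1 ∩ Rel2 = {D, E}.
D → C applies, adding C
Closure: {C, D, E}.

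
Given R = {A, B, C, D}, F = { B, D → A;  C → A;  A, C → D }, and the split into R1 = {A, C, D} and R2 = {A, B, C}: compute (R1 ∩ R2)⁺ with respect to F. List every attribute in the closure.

A, C, D

R1 ∩ R2 = {A, C}.
A, C → D applies, adding D
Closure: {A, C, D}.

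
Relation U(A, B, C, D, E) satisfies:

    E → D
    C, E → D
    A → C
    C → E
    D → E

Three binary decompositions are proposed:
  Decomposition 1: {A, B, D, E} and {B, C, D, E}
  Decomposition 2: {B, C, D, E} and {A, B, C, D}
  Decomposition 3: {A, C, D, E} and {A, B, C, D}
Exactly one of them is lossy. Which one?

Decomposition 1: common = {B, D, E}, closure = {B, D, E} → lossy.
Decomposition 2: common = {B, C, D}, closure = {B, C, D, E} → lossless.
Decomposition 3: common = {A, C, D}, closure = {A, C, D, E} → lossless.

Decomposition 1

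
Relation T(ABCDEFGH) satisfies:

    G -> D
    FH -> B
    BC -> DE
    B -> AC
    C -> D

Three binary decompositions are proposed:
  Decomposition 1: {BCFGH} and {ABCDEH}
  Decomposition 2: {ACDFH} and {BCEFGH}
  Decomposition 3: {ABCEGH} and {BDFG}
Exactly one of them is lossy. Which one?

Decomposition 3

Decomposition 1: common = {BCH}, closure = {ABCDEH} → lossless.
Decomposition 2: common = {CFH}, closure = {ABCDEFH} → lossless.
Decomposition 3: common = {BG}, closure = {ABCDEG} → lossy.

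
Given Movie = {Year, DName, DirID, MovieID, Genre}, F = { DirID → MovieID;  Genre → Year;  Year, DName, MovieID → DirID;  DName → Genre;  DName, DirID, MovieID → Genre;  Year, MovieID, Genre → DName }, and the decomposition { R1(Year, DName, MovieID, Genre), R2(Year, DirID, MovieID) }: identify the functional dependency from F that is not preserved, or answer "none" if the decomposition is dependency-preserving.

Year, DName, MovieID → DirID

Check Year, DName, MovieID → DirID: no single fragment contains all of {Year, DName, DirID, MovieID}, and the restricted closure of {Year, DName, MovieID} across the fragments never reaches {DirID}.
DirID → MovieID is preserved.
Genre → Year is preserved.
DName → Genre is preserved.
DName, DirID, MovieID → Genre is preserved.
Year, MovieID, Genre → DName is preserved.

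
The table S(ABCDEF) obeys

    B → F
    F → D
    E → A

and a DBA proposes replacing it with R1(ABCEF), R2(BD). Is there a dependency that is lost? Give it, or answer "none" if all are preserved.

Check F → D: no single fragment contains all of {DF}, and the restricted closure of {F} across the fragments never reaches {D}.
B → F is preserved.
E → A is preserved.

F → D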